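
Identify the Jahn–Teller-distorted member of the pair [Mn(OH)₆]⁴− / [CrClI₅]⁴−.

[Mn(OH)₆]⁴−: Ligand charges: each hydroxide is −1. With an overall charge of −4 the manganese centre must be in the +2 oxidation state. Group 7 minus oxidation state 2 gives a d⁵ configuration. Hydroxide is a weak-field ligand for a first-row metal, so the complex is high-spin. The d⁵ configuration leaves the e_g set evenly filled (or empty) — no strong Jahn–Teller driving force.
[CrClI₅]⁴−: Ligand charges: each chloride is −1; each iodide is −1. With an overall charge of −4 the chromium centre must be in the +2 oxidation state. Chromium is a group-6 element; Cr(II) is therefore d⁴. Chloride and iodide are weak-field ligands for a first-row metal, so the complex is high-spin. The t₂g³e_g¹ (high-spin) configuration has an unevenly filled e_g set; the Jahn–Teller theorem predicts a tetragonal distortion (typically axial elongation) to lift the degeneracy.

[CrClI₅]⁴−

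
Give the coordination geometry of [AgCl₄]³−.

Summing ligand charges against the −3 overall charge gives an oxidation state of +1 for silver.
Silver is a group-11 element; Ag(I) is therefore d¹⁰.
With 4 monodentate ligands the coordination number is 4.
A d¹⁰ ion has no crystal-field stabilisation preference between square planar and tetrahedral, so four ligands adopt the sterically favoured tetrahedral geometry.

tetrahedral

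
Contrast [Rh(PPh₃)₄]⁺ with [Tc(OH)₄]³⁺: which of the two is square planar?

For [Rh(PPh₃)₄]⁺: Summing ligand charges against the +1 overall charge gives an oxidation state of +1 for rhodium. Rh sits in group 9, so the d-electron count is 9 − 1 = 8. A 4d d⁸ ion has a large crystal-field splitting; square planar leaves the high-energy d_{x²−y²} orbital empty and maximises CFSE. → square planar.
For [Tc(OH)₄]³⁺: Summing ligand charges against the +3 overall charge gives an oxidation state of +7 for technetium. Tc sits in group 7, so the d-electron count is 7 − 7 = 0. A d⁰ ion has no crystal-field stabilisation preference between square planar and tetrahedral, so four ligands adopt the sterically favoured tetrahedral geometry. → tetrahedral.

[Rh(PPh₃)₄]⁺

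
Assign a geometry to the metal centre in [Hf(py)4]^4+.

Summing ligand charges against the +4 overall charge gives an oxidation state of +4 for hafnium.
Hf sits in group 4, so the d-electron count is 4 − 4 = 0.
With 4 monodentate ligands the coordination number is 4.
A d⁰ ion has no crystal-field stabilisation preference between square planar and tetrahedral, so four ligands adopt the sterically favoured tetrahedral geometry.

tetrahedral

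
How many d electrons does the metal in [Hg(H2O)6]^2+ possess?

Summing ligand charges against the +2 overall charge gives an oxidation state of +2 for mercury.
Group 12 minus oxidation state 2 gives a d¹⁰ configuration.

d10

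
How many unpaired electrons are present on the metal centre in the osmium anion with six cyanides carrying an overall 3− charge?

1 unpaired electron

Summing ligand charges against the −3 overall charge gives an oxidation state of +3 for osmium.
Osmium is a group-8 element; Os(III) is therefore d⁵.
The spin state decides the count: a 5d ion has a large Δₒ and is invariably low-spin.
An octahedral low-spin d⁵ ion is t₂g⁵e_g⁰, giving 1 unpaired electron.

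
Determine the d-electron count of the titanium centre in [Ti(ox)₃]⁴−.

Summing ligand charges against the −4 overall charge gives an oxidation state of +2 for titanium.
Ti sits in group 4, so the d-electron count is 4 − 2 = 2.

d2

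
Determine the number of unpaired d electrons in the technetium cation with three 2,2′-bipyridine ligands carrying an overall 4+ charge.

3

Summing ligand charges against the +4 overall charge gives an oxidation state of +4 for technetium.
Tc sits in group 7, so the d-electron count is 7 − 4 = 3.
Counting donor atoms: 3×2,2′-bipyridine (bidentate) → 6 donors. Coordination number = 6.
In an octahedral field the d³ configuration is t₂g³e_g⁰ (only one arrangement possible), giving 3 unpaired electrons.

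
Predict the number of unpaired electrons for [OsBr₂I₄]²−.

Each bromide is −1; each iodide is −1; balancing the −2 overall charge requires Os(IV).
Os sits in group 8, so the d-electron count is 8 − 4 = 4.
The spin state decides the count: a 5d ion has a large Δₒ and is invariably low-spin.
An octahedral low-spin d⁴ ion is t₂g⁴e_g⁰, giving 2 unpaired electrons.

2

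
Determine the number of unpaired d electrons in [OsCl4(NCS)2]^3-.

1

Summing ligand charges against the −3 overall charge gives an oxidation state of +3 for osmium.
Group 8 minus oxidation state 3 gives a d⁵ configuration.
The spin state decides the count: a 5d ion has a large Δₒ and is invariably low-spin.
An octahedral low-spin d⁵ ion is t₂g⁵e_g⁰, giving 1 unpaired electron.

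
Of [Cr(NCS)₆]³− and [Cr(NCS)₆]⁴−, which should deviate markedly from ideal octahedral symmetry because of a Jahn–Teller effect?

[Cr(NCS)₆]⁴−

[Cr(NCS)₆]³−: Summing ligand charges against the −3 overall charge gives an oxidation state of +3 for chromium. Cr sits in group 6, so the d-electron count is 6 − 3 = 3. The d³ configuration leaves the e_g set evenly filled (or empty) — no strong Jahn–Teller driving force.
[Cr(NCS)₆]⁴−: Ligand charges: each isothiocyanate is −1. With an overall charge of −4 the chromium centre must be in the +2 oxidation state. Chromium is a group-6 element; Cr(II) is therefore d⁴. Isothiocyanate is a weak-field ligand for a first-row metal, so the complex is high-spin. The t₂g³e_g¹ (high-spin) configuration has an unevenly filled e_g set; the Jahn–Teller theorem predicts a tetragonal distortion (typically axial elongation) to lift the degeneracy.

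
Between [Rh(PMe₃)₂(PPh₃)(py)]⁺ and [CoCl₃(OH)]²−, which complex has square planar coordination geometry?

[Rh(PMe₃)₂(PPh₃)(py)]⁺

For [Rh(PMe₃)₂(PPh₃)(py)]⁺: Summing ligand charges against the +1 overall charge gives an oxidation state of +1 for rhodium. Rh sits in group 9, so the d-electron count is 9 − 1 = 8. A 4d d⁸ ion has a large crystal-field splitting; square planar leaves the high-energy d_{x²−y²} orbital empty and maximises CFSE. → square planar.
For [CoCl₃(OH)]²−: Each chloride is −1; each hydroxide is −1; balancing the −2 overall charge requires Co(II). Co sits in group 9, so the d-electron count is 9 − 2 = 7. For a high-spin 3d d⁷ ion with weak-field ligands the small Δₜ gives little square-planar CFSE advantage, so four ligands adopt the sterically favoured tetrahedral geometry. → tetrahedral.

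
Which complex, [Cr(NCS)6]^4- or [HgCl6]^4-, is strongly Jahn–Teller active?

[Cr(NCS)6]^4-

[Cr(NCS)6]^4-: Each isothiocyanate is −1; balancing the −4 overall charge requires Cr(II). Cr sits in group 6, so the d-electron count is 6 − 2 = 4. Isothiocyanate is a weak-field ligand for a first-row metal, so the complex is high-spin. The t₂g³e_g¹ (high-spin) configuration has an unevenly filled e_g set; the Jahn–Teller theorem predicts a tetragonal distortion (typically axial elongation) to lift the degeneracy.
[HgCl6]^4-: Summing ligand charges against the −4 overall charge gives an oxidation state of +2 for mercury. Mercury is a group-12 element; Hg(II) is therefore d¹⁰. The d¹⁰ configuration leaves the e_g set evenly filled (or empty) — no strong Jahn–Teller driving force.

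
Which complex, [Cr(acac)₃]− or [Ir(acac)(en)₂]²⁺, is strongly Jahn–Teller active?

[Cr(acac)₃]−

[Cr(acac)₃]−: Each acetylacetonate is −1; balancing the −1 overall charge requires Cr(II). Cr sits in group 6, so the d-electron count is 6 − 2 = 4. Acetylacetonate is a weak-field ligand for a first-row metal, so the complex is high-spin. The t₂g³e_g¹ (high-spin) configuration has an unevenly filled e_g set; the Jahn–Teller theorem predicts a tetragonal distortion (typically axial elongation) to lift the degeneracy.
[Ir(acac)(en)₂]²⁺: Ligand charges: each acetylacetonate is −1; ethylenediamine is neutral. With an overall charge of +2 the iridium centre must be in the +3 oxidation state. Group 9 minus oxidation state 3 gives a d⁶ configuration. A 5d ion has a large Δₒ and is invariably low-spin. The d⁶ configuration leaves the e_g set evenly filled (or empty) — no strong Jahn–Teller driving force.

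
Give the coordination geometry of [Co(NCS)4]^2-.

tetrahedral

Ligand charges: each isothiocyanate is −1. With an overall charge of −2 the cobalt centre must be in the +2 oxidation state.
Co sits in group 9, so the d-electron count is 9 − 2 = 7.
With 4 monodentate ligands the coordination number is 4.
Isothiocyanate is a weak-field ligand.
For a high-spin 3d d⁷ ion with weak-field ligands the small Δₜ gives little square-planar CFSE advantage, so four ligands adopt the sterically favoured tetrahedral geometry.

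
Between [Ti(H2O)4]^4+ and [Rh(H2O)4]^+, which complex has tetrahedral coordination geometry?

[Ti(H2O)4]^4+

For [Ti(H2O)4]^4+: Summing ligand charges against the +4 overall charge gives an oxidation state of +4 for titanium. Group 4 minus oxidation state 4 gives a d⁰ configuration. A d⁰ ion has no crystal-field stabilisation preference between square planar and tetrahedral, so four ligands adopt the sterically favoured tetrahedral geometry. → tetrahedral.
For [Rh(H2O)4]^+: Ligand charges: water is neutral. With an overall charge of +1 the rhodium centre must be in the +1 oxidation state. Group 9 minus oxidation state 1 gives a d⁸ configuration. A 4d d⁸ ion has a large crystal-field splitting; square planar leaves the high-energy d_{x²−y²} orbital empty and maximises CFSE. → square planar.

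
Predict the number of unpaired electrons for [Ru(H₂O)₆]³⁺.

1

Water is neutral; balancing the +3 overall charge requires Ru(III).
Ru sits in group 8, so the d-electron count is 8 − 3 = 5.
The spin state decides the count: a 4d ion has a large Δₒ and is invariably low-spin.
An octahedral low-spin d⁵ ion is t₂g⁵e_g⁰, giving 1 unpaired electron.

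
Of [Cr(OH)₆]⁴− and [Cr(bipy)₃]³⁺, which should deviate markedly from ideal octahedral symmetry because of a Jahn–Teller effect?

[Cr(OH)₆]⁴−: Each hydroxide is −1; balancing the −4 overall charge requires Cr(II). Group 6 minus oxidation state 2 gives a d⁴ configuration. Hydroxide is a weak-field ligand for a first-row metal, so the complex is high-spin. The t₂g³e_g¹ (high-spin) configuration has an unevenly filled e_g set; the Jahn–Teller theorem predicts a tetragonal distortion (typically axial elongation) to lift the degeneracy.
[Cr(bipy)₃]³⁺: 2,2′-bipyridine is neutral; balancing the +3 overall charge requires Cr(III). Cr sits in group 6, so the d-electron count is 6 − 3 = 3. The d³ configuration leaves the e_g set evenly filled (or empty) — no strong Jahn–Teller driving force.

[Cr(OH)₆]⁴−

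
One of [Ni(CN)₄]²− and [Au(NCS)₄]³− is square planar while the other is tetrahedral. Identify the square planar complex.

[Ni(CN)₄]²−

For [Ni(CN)₄]²−: Summing ligand charges against the −2 overall charge gives an oxidation state of +2 for nickel. Nickel is a group-10 element; Ni(II) is therefore d⁸. Cyanide is a strong-field ligand (high in the spectrochemical series). A 3d d⁸ ion with strong-field ligands gains enough CFSE to favour square planar over tetrahedral. → square planar.
For [Au(NCS)₄]³−: Summing ligand charges against the −3 overall charge gives an oxidation state of +1 for gold. Group 11 minus oxidation state 1 gives a d¹⁰ configuration. A d¹⁰ ion has no crystal-field stabilisation preference between square planar and tetrahedral, so four ligands adopt the sterically favoured tetrahedral geometry. → tetrahedral.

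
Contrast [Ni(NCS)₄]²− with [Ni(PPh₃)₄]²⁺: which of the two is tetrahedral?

For [Ni(NCS)₄]²−: Summing ligand charges against the −2 overall charge gives an oxidation state of +2 for nickel. Group 10 minus oxidation state 2 gives a d⁸ configuration. Isothiocyanate is a weak-field ligand. With weak-field ligands the CFSE gain from square planar is small, so a 3d d⁸ ion takes the sterically preferred tetrahedral geometry. → tetrahedral.
For [Ni(PPh₃)₄]²⁺: Ligand charges: triphenylphosphine is neutral. With an overall charge of +2 the nickel centre must be in the +2 oxidation state. Ni sits in group 10, so the d-electron count is 10 − 2 = 8. Triphenylphosphine is a strong-field ligand (high in the spectrochemical series). A 3d d⁸ ion with strong-field ligands gains enough CFSE to favour square planar over tetrahedral. → square planar.

[Ni(NCS)₄]²−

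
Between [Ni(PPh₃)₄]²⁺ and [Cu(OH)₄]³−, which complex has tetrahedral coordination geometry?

[Cu(OH)₄]³−

For [Ni(PPh₃)₄]²⁺: Triphenylphosphine is neutral; balancing the +2 overall charge requires Ni(II). Group 10 minus oxidation state 2 gives a d⁸ configuration. Triphenylphosphine is a strong-field ligand (high in the spectrochemical series). A 3d d⁸ ion with strong-field ligands gains enough CFSE to favour square planar over tetrahedral. → square planar.
For [Cu(OH)₄]³−: Summing ligand charges against the −3 overall charge gives an oxidation state of +1 for copper. Group 11 minus oxidation state 1 gives a d¹⁰ configuration. A d¹⁰ ion has no crystal-field stabilisation preference between square planar and tetrahedral, so four ligands adopt the sterically favoured tetrahedral geometry. → tetrahedral.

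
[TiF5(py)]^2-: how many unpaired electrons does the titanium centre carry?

Summing ligand charges against the −2 overall charge gives an oxidation state of +3 for titanium.
Group 4 minus oxidation state 3 gives a d¹ configuration.
In an octahedral field the d¹ configuration is t₂g¹e_g⁰ (only one arrangement possible), giving 1 unpaired electron.

1 unpaired electron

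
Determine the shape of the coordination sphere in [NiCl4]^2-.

Ligand charges: each chloride is −1. With an overall charge of −2 the nickel centre must be in the +2 oxidation state.
Group 10 minus oxidation state 2 gives a d⁸ configuration.
With 4 monodentate ligands the coordination number is 4.
Chloride is a weak-field ligand.
With weak-field ligands the CFSE gain from square planar is small, so a 3d d⁸ ion takes the sterically preferred tetrahedral geometry.

tetrahedral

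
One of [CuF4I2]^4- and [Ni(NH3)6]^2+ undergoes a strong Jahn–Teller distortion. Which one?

[CuF4I2]^4-: Ligand charges: each fluoride is −1; each iodide is −1. With an overall charge of −4 the copper centre must be in the +2 oxidation state. Group 11 minus oxidation state 2 gives a d⁹ configuration. The t₂g⁶e_g³ configuration has an unevenly filled e_g set; the Jahn–Teller theorem predicts a tetragonal distortion (typically axial elongation) to lift the degeneracy.
[Ni(NH3)6]^2+: Summing ligand charges against the +2 overall charge gives an oxidation state of +2 for nickel. Group 10 minus oxidation state 2 gives a d⁸ configuration. The d⁸ configuration leaves the e_g set evenly filled (or empty) — no strong Jahn–Teller driving force.

[CuF4I2]^4-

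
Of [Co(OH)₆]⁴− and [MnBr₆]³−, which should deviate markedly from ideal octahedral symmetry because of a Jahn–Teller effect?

[MnBr₆]³−

[Co(OH)₆]⁴−: Summing ligand charges against the −4 overall charge gives an oxidation state of +2 for cobalt. Co sits in group 9, so the d-electron count is 9 − 2 = 7. Hydroxide is a weak-field ligand for a first-row metal, so the complex is high-spin. The d⁷ configuration leaves the e_g set evenly filled (or empty) — no strong Jahn–Teller driving force.
[MnBr₆]³−: Each bromide is −1; balancing the −3 overall charge requires Mn(III). Mn sits in group 7, so the d-electron count is 7 − 3 = 4. Bromide is a weak-field ligand for a first-row metal, so the complex is high-spin. The t₂g³e_g¹ (high-spin) configuration has an unevenly filled e_g set; the Jahn–Teller theorem predicts a tetragonal distortion (typically axial elongation) to lift the degeneracy.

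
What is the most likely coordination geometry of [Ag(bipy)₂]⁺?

tetrahedral

Summing ligand charges against the +1 overall charge gives an oxidation state of +1 for silver.
Group 11 minus oxidation state 1 gives a d¹⁰ configuration.
Counting donor atoms: 2×2,2′-bipyridine (bidentate) → 4 donors. Coordination number = 4.
A d¹⁰ ion has no crystal-field stabilisation preference between square planar and tetrahedral, so four ligands adopt the sterically favoured tetrahedral geometry.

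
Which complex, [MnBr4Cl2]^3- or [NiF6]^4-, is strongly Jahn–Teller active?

[MnBr4Cl2]^3-: Each bromide is −1; each chloride is −1; balancing the −3 overall charge requires Mn(III). Manganese is a group-7 element; Mn(III) is therefore d⁴. Bromide and chloride are weak-field ligands for a first-row metal, so the complex is high-spin. The t₂g³e_g¹ (high-spin) configuration has an unevenly filled e_g set; the Jahn–Teller theorem predicts a tetragonal distortion (typically axial elongation) to lift the degeneracy.
[NiF6]^4-: Summing ligand charges against the −4 overall charge gives an oxidation state of +2 for nickel. Group 10 minus oxidation state 2 gives a d⁸ configuration. The d⁸ configuration leaves the e_g set evenly filled (or empty) — no strong Jahn–Teller driving force.

[MnBr4Cl2]^3-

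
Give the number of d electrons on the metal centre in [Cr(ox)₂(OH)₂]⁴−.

d⁴

Ligand charges: each oxalate is −2; each hydroxide is −1. With an overall charge of −4 the chromium centre must be in the +2 oxidation state.
Group 6 minus oxidation state 2 gives a d⁴ configuration.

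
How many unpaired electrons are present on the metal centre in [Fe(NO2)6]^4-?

0 unpaired electrons

Summing ligand charges against the −4 overall charge gives an oxidation state of +2 for iron.
Iron is a group-8 element; Fe(II) is therefore d⁶.
The spin state decides the count: Nitro (N-bound nitrite) is a strong-field ligand (high in the spectrochemical series) for a first-row metal, so the complex is low-spin.
An octahedral low-spin d⁶ ion is t₂g⁶e_g⁰, giving 0 unpaired electrons.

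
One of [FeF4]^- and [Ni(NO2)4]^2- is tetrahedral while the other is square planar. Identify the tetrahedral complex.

[FeF4]^-

For [FeF4]^-: Ligand charges: each fluoride is −1. With an overall charge of −1 the iron centre must be in the +3 oxidation state. Group 8 minus oxidation state 3 gives a d⁵ configuration. A high-spin d⁵ ion has zero CFSE in either geometry, so four ligands adopt the sterically favoured tetrahedral geometry. → tetrahedral.
For [Ni(NO2)4]^2-: Ligand charges: each nitro (N-bound nitrite) is −1. With an overall charge of −2 the nickel centre must be in the +2 oxidation state. Ni sits in group 10, so the d-electron count is 10 − 2 = 8. Nitro (N-bound nitrite) is a strong-field ligand (high in the spectrochemical series). A 3d d⁸ ion with strong-field ligands gains enough CFSE to favour square planar over tetrahedral. → square planar.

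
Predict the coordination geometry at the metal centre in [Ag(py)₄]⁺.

Ligand charges: pyridine is neutral. With an overall charge of +1 the silver centre must be in the +1 oxidation state.
Ag sits in group 11, so the d-electron count is 11 − 1 = 10.
With 4 monodentate ligands the coordination number is 4.
A d¹⁰ ion has no crystal-field stabilisation preference between square planar and tetrahedral, so four ligands adopt the sterically favoured tetrahedral geometry.

tetrahedral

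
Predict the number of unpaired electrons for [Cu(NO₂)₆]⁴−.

Summing ligand charges against the −4 overall charge gives an oxidation state of +2 for copper.
Copper is a group-11 element; Cu(II) is therefore d⁹.
In an octahedral field the d⁹ configuration is t₂g⁶e_g³ (only one arrangement possible), giving 1 unpaired electron.

1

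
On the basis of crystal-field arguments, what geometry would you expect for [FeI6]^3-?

Summing ligand charges against the −3 overall charge gives an oxidation state of +3 for iron.
Iron is a group-8 element; Fe(III) is therefore d⁵.
Coordination number: 6.
Six donors around a single metal centre give an octahedral coordination sphere.

octahedral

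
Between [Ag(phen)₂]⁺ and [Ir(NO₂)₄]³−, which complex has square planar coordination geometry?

For [Ag(phen)₂]⁺: Summing ligand charges against the +1 overall charge gives an oxidation state of +1 for silver. Ag sits in group 11, so the d-electron count is 11 − 1 = 10. A d¹⁰ ion has no crystal-field stabilisation preference between square planar and tetrahedral, so four ligands adopt the sterically favoured tetrahedral geometry. → tetrahedral.
For [Ir(NO₂)₄]³−: Summing ligand charges against the −3 overall charge gives an oxidation state of +1 for iridium. Group 9 minus oxidation state 1 gives a d⁸ configuration. A 5d d⁸ ion has a large crystal-field splitting; square planar leaves the high-energy d_{x²−y²} orbital empty and maximises CFSE. → square planar.

[Ir(NO₂)₄]³−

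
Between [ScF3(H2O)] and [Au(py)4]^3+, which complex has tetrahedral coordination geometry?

[ScF3(H2O)]

For [ScF3(H2O)]: Summing ligand charges against the 0 overall charge gives an oxidation state of +3 for scandium. Scandium is a group-3 element; Sc(III) is therefore d⁰. A d⁰ ion has no crystal-field stabilisation preference between square planar and tetrahedral, so four ligands adopt the sterically favoured tetrahedral geometry. → tetrahedral.
For [Au(py)4]^3+: Summing ligand charges against the +3 overall charge gives an oxidation state of +3 for gold. Group 11 minus oxidation state 3 gives a d⁸ configuration. A 5d d⁸ ion has a large crystal-field splitting; square planar leaves the high-energy d_{x²−y²} orbital empty and maximises CFSE. → square planar.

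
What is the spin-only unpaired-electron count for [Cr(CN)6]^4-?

2

Summing ligand charges against the −4 overall charge gives an oxidation state of +2 for chromium.
Cr sits in group 6, so the d-electron count is 6 − 2 = 4.
The spin state decides the count: Cyanide is a strong-field ligand (high in the spectrochemical series) for a first-row metal, so the complex is low-spin.
An octahedral low-spin d⁴ ion is t₂g⁴e_g⁰, giving 2 unpaired electrons.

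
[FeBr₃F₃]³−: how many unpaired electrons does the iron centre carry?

5

Ligand charges: each bromide is −1; each fluoride is −1. With an overall charge of −3 the iron centre must be in the +3 oxidation state.
Group 8 minus oxidation state 3 gives a d⁵ configuration.
The spin state decides the count: Bromide and fluoride are weak-field ligands for a first-row metal, so the complex is high-spin.
An octahedral high-spin d⁵ ion is t₂g³e_g², giving 5 unpaired electrons.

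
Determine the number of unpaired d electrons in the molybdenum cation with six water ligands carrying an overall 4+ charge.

2 unpaired electrons

Water is neutral; balancing the +4 overall charge requires Mo(IV).
Group 6 minus oxidation state 4 gives a d² configuration.
In an octahedral field the d² configuration is t₂g²e_g⁰ (only one arrangement possible), giving 2 unpaired electrons.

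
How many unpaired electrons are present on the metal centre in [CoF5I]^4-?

Summing ligand charges against the −4 overall charge gives an oxidation state of +2 for cobalt.
Group 9 minus oxidation state 2 gives a d⁷ configuration.
The spin state decides the count: Fluoride and iodide are weak-field ligands for a first-row metal, so the complex is high-spin.
An octahedral high-spin d⁷ ion is t₂g⁵e_g², giving 3 unpaired electrons.

3 unpaired electrons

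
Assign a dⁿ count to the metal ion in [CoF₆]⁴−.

Summing ligand charges against the −4 overall charge gives an oxidation state of +2 for cobalt.
Co sits in group 9, so the d-electron count is 9 − 2 = 7.

d7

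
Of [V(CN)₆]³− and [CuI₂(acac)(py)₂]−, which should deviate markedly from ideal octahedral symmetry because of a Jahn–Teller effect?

[CuI₂(acac)(py)₂]−

[V(CN)₆]³−: Ligand charges: each cyanide is −1. With an overall charge of −3 the vanadium centre must be in the +3 oxidation state. Group 5 minus oxidation state 3 gives a d² configuration. The d² configuration leaves the e_g set evenly filled (or empty) — no strong Jahn–Teller driving force.
[CuI₂(acac)(py)₂]−: Ligand charges: each iodide is −1; each acetylacetonate is −1; pyridine is neutral. With an overall charge of −1 the copper centre must be in the +2 oxidation state. Copper is a group-11 element; Cu(II) is therefore d⁹. The t₂g⁶e_g³ configuration has an unevenly filled e_g set; the Jahn–Teller theorem predicts a tetragonal distortion (typically axial elongation) to lift the degeneracy.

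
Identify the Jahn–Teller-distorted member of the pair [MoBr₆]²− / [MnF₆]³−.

[MoBr₆]²−: Each bromide is −1; balancing the −2 overall charge requires Mo(IV). Molybdenum is a group-6 element; Mo(IV) is therefore d². The d² configuration leaves the e_g set evenly filled (or empty) — no strong Jahn–Teller driving force.
[MnF₆]³−: Ligand charges: each fluoride is −1. With an overall charge of −3 the manganese centre must be in the +3 oxidation state. Mn sits in group 7, so the d-electron count is 7 − 3 = 4. Fluoride is a weak-field ligand for a first-row metal, so the complex is high-spin. The t₂g³e_g¹ (high-spin) configuration has an unevenly filled e_g set; the Jahn–Teller theorem predicts a tetragonal distortion (typically axial elongation) to lift the degeneracy.

[MnF₆]³−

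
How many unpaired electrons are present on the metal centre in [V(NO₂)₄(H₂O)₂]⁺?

0

Summing ligand charges against the +1 overall charge gives an oxidation state of +5 for vanadium.
Group 5 minus oxidation state 5 gives a d⁰ configuration.
In an octahedral field the d⁰ configuration is t₂g⁰e_g⁰, giving 0 unpaired electrons.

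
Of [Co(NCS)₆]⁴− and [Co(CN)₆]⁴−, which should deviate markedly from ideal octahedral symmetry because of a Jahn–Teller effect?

[Co(NCS)₆]⁴−: Ligand charges: each isothiocyanate is −1. With an overall charge of −4 the cobalt centre must be in the +2 oxidation state. Co sits in group 9, so the d-electron count is 9 − 2 = 7. Isothiocyanate is a weak-field ligand for a first-row metal, so the complex is high-spin. The d⁷ configuration leaves the e_g set evenly filled (or empty) — no strong Jahn–Teller driving force.
[Co(CN)₆]⁴−: Summing ligand charges against the −4 overall charge gives an oxidation state of +2 for cobalt. Co sits in group 9, so the d-electron count is 9 − 2 = 7. Cyanide is a strong-field ligand (high in the spectrochemical series) for a first-row metal, so the complex is low-spin. The t₂g⁶e_g¹ (low-spin) configuration has an unevenly filled e_g set; the Jahn–Teller theorem predicts a tetragonal distortion (typically axial elongation) to lift the degeneracy.

[Co(CN)₆]⁴−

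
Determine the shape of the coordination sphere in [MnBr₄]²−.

tetrahedral

Summing ligand charges against the −2 overall charge gives an oxidation state of +2 for manganese.
Manganese is a group-7 element; Mn(II) is therefore d⁵.
Coordination number: 4.
Bromide is a weak-field ligand.
A high-spin d⁵ ion has zero CFSE in either geometry, so four ligands adopt the sterically favoured tetrahedral geometry.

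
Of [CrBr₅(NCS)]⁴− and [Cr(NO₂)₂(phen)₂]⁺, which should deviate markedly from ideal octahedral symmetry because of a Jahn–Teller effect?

[CrBr₅(NCS)]⁴−: Each bromide is −1; each isothiocyanate is −1; balancing the −4 overall charge requires Cr(II). Group 6 minus oxidation state 2 gives a d⁴ configuration. Bromide and isothiocyanate are weak-field ligands for a first-row metal, so the complex is high-spin. The t₂g³e_g¹ (high-spin) configuration has an unevenly filled e_g set; the Jahn–Teller theorem predicts a tetragonal distortion (typically axial elongation) to lift the degeneracy.
[Cr(NO₂)₂(phen)₂]⁺: Ligand charges: each nitro (N-bound nitrite) is −1; 1,10-phenanthroline is neutral. With an overall charge of +1 the chromium centre must be in the +3 oxidation state. Chromium is a group-6 element; Cr(III) is therefore d³. The d³ configuration leaves the e_g set evenly filled (or empty) — no strong Jahn–Teller driving force.

[CrBr₅(NCS)]⁴−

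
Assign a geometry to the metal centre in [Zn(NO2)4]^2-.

tetrahedral

Each nitro (N-bound nitrite) is −1; balancing the −2 overall charge requires Zn(II).
Zn sits in group 12, so the d-electron count is 12 − 2 = 10.
Coordination number: 4.
A d¹⁰ ion has no crystal-field stabilisation preference between square planar and tetrahedral, so four ligands adopt the sterically favoured tetrahedral geometry.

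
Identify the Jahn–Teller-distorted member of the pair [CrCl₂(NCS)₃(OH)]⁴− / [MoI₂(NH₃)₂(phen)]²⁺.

[CrCl₂(NCS)₃(OH)]⁴−: Ligand charges: each chloride is −1; each isothiocyanate is −1; each hydroxide is −1. With an overall charge of −4 the chromium centre must be in the +2 oxidation state. Group 6 minus oxidation state 2 gives a d⁴ configuration. Chloride, hydroxide, and isothiocyanate are weak-field ligands for a first-row metal, so the complex is high-spin. The t₂g³e_g¹ (high-spin) configuration has an unevenly filled e_g set; the Jahn–Teller theorem predicts a tetragonal distortion (typically axial elongation) to lift the degeneracy.
[MoI₂(NH₃)₂(phen)]²⁺: Each iodide is −1; ammonia is neutral; 1,10-phenanthroline is neutral; balancing the +2 overall charge requires Mo(IV). Mo sits in group 6, so the d-electron count is 6 − 4 = 2. The d² configuration leaves the e_g set evenly filled (or empty) — no strong Jahn–Teller driving force.

[CrCl₂(NCS)₃(OH)]⁴−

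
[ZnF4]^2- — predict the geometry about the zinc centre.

Each fluoride is −1; balancing the −2 overall charge requires Zn(II).
Zinc is a group-12 element; Zn(II) is therefore d¹⁰.
Coordination number: 4.
A d¹⁰ ion has no crystal-field stabilisation preference between square planar and tetrahedral, so four ligands adopt the sterically favoured tetrahedral geometry.

tetrahedral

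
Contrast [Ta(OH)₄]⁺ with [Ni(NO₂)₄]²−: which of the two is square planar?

[Ni(NO₂)₄]²−

For [Ta(OH)₄]⁺: Each hydroxide is −1; balancing the +1 overall charge requires Ta(V). Ta sits in group 5, so the d-electron count is 5 − 5 = 0. A d⁰ ion has no crystal-field stabilisation preference between square planar and tetrahedral, so four ligands adopt the sterically favoured tetrahedral geometry. → tetrahedral.
For [Ni(NO₂)₄]²−: Ligand charges: each nitro (N-bound nitrite) is −1. With an overall charge of −2 the nickel centre must be in the +2 oxidation state. Group 10 minus oxidation state 2 gives a d⁸ configuration. Nitro (N-bound nitrite) is a strong-field ligand (high in the spectrochemical series). A 3d d⁸ ion with strong-field ligands gains enough CFSE to favour square planar over tetrahedral. → square planar.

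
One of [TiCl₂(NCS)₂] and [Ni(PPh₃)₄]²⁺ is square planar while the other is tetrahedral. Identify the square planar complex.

For [TiCl₂(NCS)₂]: Each chloride is −1; each isothiocyanate is −1; balancing the 0 overall charge requires Ti(IV). Ti sits in group 4, so the d-electron count is 4 − 4 = 0. A d⁰ ion has no crystal-field stabilisation preference between square planar and tetrahedral, so four ligands adopt the sterically favoured tetrahedral geometry. → tetrahedral.
For [Ni(PPh₃)₄]²⁺: Ligand charges: triphenylphosphine is neutral. With an overall charge of +2 the nickel centre must be in the +2 oxidation state. Nickel is a group-10 element; Ni(II) is therefore d⁸. Triphenylphosphine is a strong-field ligand (high in the spectrochemical series). A 3d d⁸ ion with strong-field ligands gains enough CFSE to favour square planar over tetrahedral. → square planar.

[Ni(PPh₃)₄]²⁺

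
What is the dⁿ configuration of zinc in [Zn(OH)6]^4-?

Each hydroxide is −1; balancing the −4 overall charge requires Zn(II).
Zinc is a group-12 element; Zn(II) is therefore d¹⁰.

d¹⁰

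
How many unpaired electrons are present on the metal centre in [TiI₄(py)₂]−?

Each iodide is −1; pyridine is neutral; balancing the −1 overall charge requires Ti(III).
Titanium is a group-4 element; Ti(III) is therefore d¹.
In an octahedral field the d¹ configuration is t₂g¹e_g⁰ (only one arrangement possible), giving 1 unpaired electron.

1 unpaired electron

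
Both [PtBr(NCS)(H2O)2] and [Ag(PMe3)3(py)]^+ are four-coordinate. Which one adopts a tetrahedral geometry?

For [PtBr(NCS)(H2O)2]: Ligand charges: each bromide is −1; each isothiocyanate is −1; water is neutral. With an overall charge of 0 the platinum centre must be in the +2 oxidation state. Pt sits in group 10, so the d-electron count is 10 − 2 = 8. A 5d d⁸ ion has a large crystal-field splitting; square planar leaves the high-energy d_{x²−y²} orbital empty and maximises CFSE. → square planar.
For [Ag(PMe3)3(py)]^+: Trimethylphosphine is neutral; pyridine is neutral; balancing the +1 overall charge requires Ag(I). Group 11 minus oxidation state 1 gives a d¹⁰ configuration. A d¹⁰ ion has no crystal-field stabilisation preference between square planar and tetrahedral, so four ligands adopt the sterically favoured tetrahedral geometry. → tetrahedral.

[Ag(PMe3)3(py)]^+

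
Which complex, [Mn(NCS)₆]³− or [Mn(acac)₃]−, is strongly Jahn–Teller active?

[Mn(NCS)₆]³−: Ligand charges: each isothiocyanate is −1. With an overall charge of −3 the manganese centre must be in the +3 oxidation state. Group 7 minus oxidation state 3 gives a d⁴ configuration. Isothiocyanate is a weak-field ligand for a first-row metal, so the complex is high-spin. The t₂g³e_g¹ (high-spin) configuration has an unevenly filled e_g set; the Jahn–Teller theorem predicts a tetragonal distortion (typically axial elongation) to lift the degeneracy.
[Mn(acac)₃]−: Ligand charges: each acetylacetonate is −1. With an overall charge of −1 the manganese centre must be in the +2 oxidation state. Group 7 minus oxidation state 2 gives a d⁵ configuration. Acetylacetonate is a weak-field ligand for a first-row metal, so the complex is high-spin. The d⁵ configuration leaves the e_g set evenly filled (or empty) — no strong Jahn–Teller driving force.

[Mn(NCS)₆]³−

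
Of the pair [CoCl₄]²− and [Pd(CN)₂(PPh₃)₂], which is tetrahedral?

For [CoCl₄]²−: Each chloride is −1; balancing the −2 overall charge requires Co(II). Cobalt is a group-9 element; Co(II) is therefore d⁷. For a high-spin 3d d⁷ ion with weak-field ligands the small Δₜ gives little square-planar CFSE advantage, so four ligands adopt the sterically favoured tetrahedral geometry. → tetrahedral.
For [Pd(CN)₂(PPh₃)₂]: Summing ligand charges against the 0 overall charge gives an oxidation state of +2 for palladium. Palladium is a group-10 element; Pd(II) is therefore d⁸. A 4d d⁸ ion has a large crystal-field splitting; square planar leaves the high-energy d_{x²−y²} orbital empty and maximises CFSE. → square planar.

[CoCl₄]²−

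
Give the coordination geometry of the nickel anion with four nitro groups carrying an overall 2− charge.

square planar

Each nitro (N-bound nitrite) is −1; balancing the −2 overall charge requires Ni(II).
Ni sits in group 10, so the d-electron count is 10 − 2 = 8.
With 4 monodentate ligands the coordination number is 4.
Nitro (N-bound nitrite) is a strong-field ligand (high in the spectrochemical series).
A 3d d⁸ ion with strong-field ligands gains enough CFSE to favour square planar over tetrahedral.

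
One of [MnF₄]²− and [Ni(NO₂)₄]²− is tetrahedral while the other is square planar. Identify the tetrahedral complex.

[MnF₄]²−

For [MnF₄]²−: Summing ligand charges against the −2 overall charge gives an oxidation state of +2 for manganese. Manganese is a group-7 element; Mn(II) is therefore d⁵. A high-spin d⁵ ion has zero CFSE in either geometry, so four ligands adopt the sterically favoured tetrahedral geometry. → tetrahedral.
For [Ni(NO₂)₄]²−: Summing ligand charges against the −2 overall charge gives an oxidation state of +2 for nickel. Ni sits in group 10, so the d-electron count is 10 − 2 = 8. Nitro (N-bound nitrite) is a strong-field ligand (high in the spectrochemical series). A 3d d⁸ ion with strong-field ligands gains enough CFSE to favour square planar over tetrahedral. → square planar.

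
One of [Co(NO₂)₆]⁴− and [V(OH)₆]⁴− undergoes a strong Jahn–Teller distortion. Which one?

[Co(NO₂)₆]⁴−

[Co(NO₂)₆]⁴−: Summing ligand charges against the −4 overall charge gives an oxidation state of +2 for cobalt. Group 9 minus oxidation state 2 gives a d⁷ configuration. Nitro (N-bound nitrite) is a strong-field ligand (high in the spectrochemical series) for a first-row metal, so the complex is low-spin. The t₂g⁶e_g¹ (low-spin) configuration has an unevenly filled e_g set; the Jahn–Teller theorem predicts a tetragonal distortion (typically axial elongation) to lift the degeneracy.
[V(OH)₆]⁴−: Each hydroxide is −1; balancing the −4 overall charge requires V(II). V sits in group 5, so the d-electron count is 5 − 2 = 3. The d³ configuration leaves the e_g set evenly filled (or empty) — no strong Jahn–Teller driving force.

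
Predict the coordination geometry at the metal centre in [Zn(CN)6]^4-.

Each cyanide is −1; balancing the −4 overall charge requires Zn(II).
Group 12 minus oxidation state 2 gives a d¹⁰ configuration.
With 6 monodentate ligands the coordination number is 6.
Six donors around a single metal centre give an octahedral coordination sphere.

octahedral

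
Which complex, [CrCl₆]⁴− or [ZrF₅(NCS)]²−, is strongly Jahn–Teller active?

[CrCl₆]⁴−: Summing ligand charges against the −4 overall charge gives an oxidation state of +2 for chromium. Chromium is a group-6 element; Cr(II) is therefore d⁴. Chloride is a weak-field ligand for a first-row metal, so the complex is high-spin. The t₂g³e_g¹ (high-spin) configuration has an unevenly filled e_g set; the Jahn–Teller theorem predicts a tetragonal distortion (typically axial elongation) to lift the degeneracy.
[ZrF₅(NCS)]²−: Summing ligand charges against the −2 overall charge gives an oxidation state of +4 for zirconium. Zr sits in group 4, so the d-electron count is 4 − 4 = 0. The d⁰ configuration leaves the e_g set evenly filled (or empty) — no strong Jahn–Teller driving force.

[CrCl₆]⁴−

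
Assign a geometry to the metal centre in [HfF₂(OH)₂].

Summing ligand charges against the 0 overall charge gives an oxidation state of +4 for hafnium.
Group 4 minus oxidation state 4 gives a d⁰ configuration.
Coordination number: 4.
A d⁰ ion has no crystal-field stabilisation preference between square planar and tetrahedral, so four ligands adopt the sterically favoured tetrahedral geometry.

tetrahedral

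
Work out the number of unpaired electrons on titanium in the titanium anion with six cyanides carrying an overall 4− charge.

Summing ligand charges against the −4 overall charge gives an oxidation state of +2 for titanium.
Titanium is a group-4 element; Ti(II) is therefore d².
In an octahedral field the d² configuration is t₂g²e_g⁰ (only one arrangement possible), giving 2 unpaired electrons.

2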